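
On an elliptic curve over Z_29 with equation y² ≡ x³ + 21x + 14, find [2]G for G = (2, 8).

tangent at (2, 8): λ = (3·2² + 21)/(2·8) ≡ 4/16. 16⁻¹ ≡ 20 (mod 29), so λ ≡ 4·20 ≡ 22.
  x = λ² - 2 - 2 = 484 - 4 ≡ 16; y = λ·(2 - 16) - 8 ≡ 3. → (16, 3)

(16, 3)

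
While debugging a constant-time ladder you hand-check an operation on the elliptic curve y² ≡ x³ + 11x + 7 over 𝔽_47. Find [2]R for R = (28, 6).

tangent at (28, 6): λ = (3·28² + 11)/(2·6) ≡ 13/12. 12⁻¹ ≡ 4 (mod 47) since 12·4 = 48 ≡ 1, so λ ≡ 13·4 ≡ 5.
  x = λ² - 28 - 28 = 25 - 56 ≡ 16; y = λ·(28 - 16) - 6 ≡ 7. → (16, 7)

(16, 7)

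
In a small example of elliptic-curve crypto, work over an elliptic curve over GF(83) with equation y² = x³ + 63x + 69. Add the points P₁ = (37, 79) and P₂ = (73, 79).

(56, 4)

(37, 79) + (73, 79). λ = (79 - 79)/(73 - 37) ≡ 0/36 mod 83. 36⁻¹ ≡ 30 (mod 83), so λ ≡ 0.
  x = λ² - 37 - 73 = 0 - 110 ≡ 56; y = λ·(37 - 56) - 79 ≡ 4. → (56, 4)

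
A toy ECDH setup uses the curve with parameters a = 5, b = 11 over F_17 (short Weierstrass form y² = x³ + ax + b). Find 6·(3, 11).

O

Write P = (3, 11).
Double-and-add on 6 = (110)₂. Start with P = (3, 11) for the leading 1-bit.
double: tangent at (3, 11): λ = (3·3² + 5)/(2·11) ≡ 15/5. 5⁻¹ ≡ 7 (mod 17), so λ ≡ 15·7 ≡ 3.
  x = λ² - 3 - 3 = 9 - 6 ≡ 3; y = λ·(3 - 3) - 11 ≡ 6. → (3, 6)
add P: (3, 6) + (3, 11): same x and y₁ ≡ -y₂, so the sum is the point at infinity.
double: the point at infinity + the point at infinity = the point at infinity (identity).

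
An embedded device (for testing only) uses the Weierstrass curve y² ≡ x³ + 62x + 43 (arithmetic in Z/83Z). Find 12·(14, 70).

Write G = (14, 70).
Repeated addition: build up to 12G.
2G: tangent at (14, 70): λ = (3·14² + 62)/(2·70) ≡ 69/57. 57⁻¹ ≡ 67 (mod 83) since 57·67 = 3819 ≡ 1, so λ ≡ 69·67 ≡ 58.
  x = λ² - 14 - 14 = 3364 - 28 ≡ 16; y = λ·(14 - 16) - 70 ≡ 63. → (16, 63)
3G: (16, 63) + (14, 70). λ = (70 - 63)/(14 - 16) ≡ 7/81 mod 83. 81⁻¹ ≡ 41 (mod 83), so λ ≡ 38.
  x = λ² - 16 - 14 = 1444 - 30 ≡ 3; y = λ·(16 - 3) - 63 ≡ 16. → (3, 16)
4G: (3, 16) + (14, 70). λ = (70 - 16)/(14 - 3) ≡ 54/11 mod 83. 11⁻¹ ≡ 68 (mod 83) since 11·68 = 748 ≡ 1, so λ ≡ 20.
  x = λ² - 3 - 14 = 400 - 17 ≡ 51; y = λ·(3 - 51) - 16 ≡ 20. → (51, 20)
5G: (51, 20) + (14, 70). λ = (70 - 20)/(14 - 51) ≡ 50/46 mod 83. 46⁻¹ ≡ 74 (mod 83) since 46·74 = 3404 ≡ 1, so λ ≡ 48.
  x = λ² - 51 - 14 = 2304 - 65 ≡ 81; y = λ·(51 - 81) - 20 ≡ 34. → (81, 34)
6G: (81, 34) + (14, 70). λ = (70 - 34)/(14 - 81) ≡ 36/16 mod 83. 16⁻¹ ≡ 26 (mod 83) since 16·26 = 416 ≡ 1, so λ ≡ 23.
  x = λ² - 81 - 14 = 529 - 95 ≡ 19; y = λ·(81 - 19) - 34 ≡ 64. → (19, 64)
7G: (19, 64) + (14, 70). λ = (70 - 64)/(14 - 19) ≡ 6/78 mod 83. 78⁻¹ ≡ 33 (mod 83) since 78·33 = 2574 ≡ 1, so λ ≡ 32.
  x = λ² - 19 - 14 = 1024 - 33 ≡ 78; y = λ·(19 - 78) - 64 ≡ 40. → (78, 40)
8G: (78, 40) + (14, 70). λ = (70 - 40)/(14 - 78) ≡ 30/19 mod 83. 19⁻¹ ≡ 35 (mod 83) since 19·35 = 665 ≡ 1, so λ ≡ 54.
  x = λ² - 78 - 14 = 2916 - 92 ≡ 2; y = λ·(78 - 2) - 40 ≡ 80. → (2, 80)
9G: (2, 80) + (14, 70). λ = (70 - 80)/(14 - 2) ≡ 73/12 mod 83. 12⁻¹ ≡ 7 (mod 83) since 12·7 = 84 ≡ 1, so λ ≡ 13.
  x = λ² - 2 - 14 = 169 - 16 ≡ 70; y = λ·(2 - 70) - 80 ≡ 32. → (70, 32)
10G: (70, 32) + (14, 70). λ = (70 - 32)/(14 - 70) ≡ 38/27 mod 83. 27⁻¹ ≡ 40 (mod 83), so λ ≡ 26.
  x = λ² - 70 - 14 = 676 - 84 ≡ 11; y = λ·(70 - 11) - 32 ≡ 8. → (11, 8)
11G: (11, 8) + (14, 70). λ = (70 - 8)/(14 - 11) ≡ 62/3 mod 83. 3⁻¹ ≡ 28 (mod 83), so λ ≡ 76.
  x = λ² - 11 - 14 = 5776 - 25 ≡ 24; y = λ·(11 - 24) - 8 ≡ 0. → (24, 0)
12G: (24, 0) + (14, 70). λ = (70 - 0)/(14 - 24) ≡ 70/73 mod 83. 73⁻¹ ≡ 58 (mod 83) since 73·58 = 4234 ≡ 1, so λ ≡ 76.
  x = λ² - 24 - 14 = 5776 - 38 ≡ 11; y = λ·(24 - 11) - 0 ≡ 75. → (11, 75)

(11, 75)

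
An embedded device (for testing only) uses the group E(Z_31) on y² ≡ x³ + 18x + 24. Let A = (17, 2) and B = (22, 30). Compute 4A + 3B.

O

First 4A:
Repeated addition: build up to 4A.
2A: tangent at (17, 2): λ = (3·17² + 18)/(2·2) ≡ 17/4. 4⁻¹ ≡ 8 (mod 31), so λ ≡ 17·8 ≡ 12.
  x = λ² - 17 - 17 = 144 - 34 ≡ 17; y = λ·(17 - 17) - 2 ≡ 29. → (17, 29)
3A: (17, 29) + (17, 2): same x and y₁ ≡ -y₂, so the sum is ∞.
4A: ∞ + (17, 2) = (17, 2) (identity).
4A = (17, 2).
Next 3B:
Repeated addition: build up to 3B.
2B: tangent at (22, 30): λ = (3·22² + 18)/(2·30) ≡ 13/29. 29⁻¹ ≡ 15 (mod 31), so λ ≡ 13·15 ≡ 9.
  x = λ² - 22 - 22 = 81 - 44 ≡ 6; y = λ·(22 - 6) - 30 ≡ 21. → (6, 21)
3B: (6, 21) + (22, 30). λ = (30 - 21)/(22 - 6) ≡ 9/16 mod 31. 16⁻¹ ≡ 2 (mod 31) since 16·2 = 32 ≡ 1, so λ ≡ 18.
  x = λ² - 6 - 22 = 324 - 28 ≡ 17; y = λ·(6 - 17) - 21 ≡ 29. → (17, 29)
3B = (17, 29).
Finally 4A + 3B:
(17, 2) + (17, 29): same x and y₁ ≡ -y₂, so the sum is ∞.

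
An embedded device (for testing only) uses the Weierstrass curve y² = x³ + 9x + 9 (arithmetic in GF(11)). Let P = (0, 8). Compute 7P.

Repeated addition: build up to 7P.
2P: tangent at (0, 8): λ = (3·0² + 9)/(2·8) ≡ 9/5. 5⁻¹ ≡ 9 (mod 11) since 5·9 = 45 ≡ 1, so λ ≡ 9·9 ≡ 4.
  x = λ² - 0 - 0 = 16 - 0 ≡ 5; y = λ·(0 - 5) - 8 ≡ 5. → (5, 5)
3P: (5, 5) + (0, 8). λ = (8 - 5)/(0 - 5) ≡ 3/6 mod 11. 6⁻¹ ≡ 2 (mod 11), so λ ≡ 6.
  x = λ² - 5 - 0 = 36 - 5 ≡ 9; y = λ·(5 - 9) - 5 ≡ 4. → (9, 4)
4P: (9, 4) + (0, 8). λ = (8 - 4)/(0 - 9) ≡ 4/2 mod 11. 2⁻¹ ≡ 6 (mod 11) since 2·6 = 12 ≡ 1, so λ ≡ 2.
  x = λ² - 9 - 0 = 4 - 9 ≡ 6; y = λ·(9 - 6) - 4 ≡ 2. → (6, 2)
5P: (6, 2) + (0, 8). λ = (8 - 2)/(0 - 6) ≡ 6/5 mod 11. 5⁻¹ ≡ 9 (mod 11), so λ ≡ 10.
  x = λ² - 6 - 0 = 100 - 6 ≡ 6; y = λ·(6 - 6) - 2 ≡ 9. → (6, 9)
6P: (6, 9) + (0, 8). λ = (8 - 9)/(0 - 6) ≡ 10/5 mod 11. 5⁻¹ ≡ 9 (mod 11) since 5·9 = 45 ≡ 1, so λ ≡ 2.
  x = λ² - 6 - 0 = 4 - 6 ≡ 9; y = λ·(6 - 9) - 9 ≡ 7. → (9, 7)
7P: (9, 7) + (0, 8). λ = (8 - 7)/(0 - 9) ≡ 1/2 mod 11. 2⁻¹ ≡ 6 (mod 11), so λ ≡ 6.
  x = λ² - 9 - 0 = 36 - 9 ≡ 5; y = λ·(9 - 5) - 7 ≡ 6. → (5, 6)

(5, 6)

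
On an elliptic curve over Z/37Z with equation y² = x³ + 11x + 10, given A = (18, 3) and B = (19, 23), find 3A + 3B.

First 3A:
Repeated addition: build up to 3A.
2A: tangent at (18, 3): λ = (3·18² + 11)/(2·3) ≡ 21/6. 6⁻¹ ≡ 31 (mod 37) since 6·31 = 186 ≡ 1, so λ ≡ 21·31 ≡ 22.
  x = λ² - 18 - 18 = 484 - 36 ≡ 4; y = λ·(18 - 4) - 3 ≡ 9. → (4, 9)
3A: (4, 9) + (18, 3). λ = (3 - 9)/(18 - 4) ≡ 31/14 mod 37. 14⁻¹ ≡ 8 (mod 37) since 14·8 = 112 ≡ 1, so λ ≡ 26.
  x = λ² - 4 - 18 = 676 - 22 ≡ 25; y = λ·(4 - 25) - 9 ≡ 0. → (25, 0)
3A = (25, 0).
Next 3B:
Repeated addition: build up to 3B.
2B: tangent at (19, 23): λ = (3·19² + 11)/(2·23) ≡ 21/9. 9⁻¹ ≡ 33 (mod 37) since 9·33 = 297 ≡ 1, so λ ≡ 21·33 ≡ 27.
  x = λ² - 19 - 19 = 729 - 38 ≡ 25; y = λ·(19 - 25) - 23 ≡ 0. → (25, 0)
3B: (25, 0) + (19, 23). λ = (23 - 0)/(19 - 25) ≡ 23/31 mod 37. 31⁻¹ ≡ 6 (mod 37), so λ ≡ 27.
  x = λ² - 25 - 19 = 729 - 44 ≡ 19; y = λ·(25 - 19) - 0 ≡ 14. → (19, 14)
3B = (19, 14).
Finally 3A + 3B:
(25, 0) + (19, 14). λ = (14 - 0)/(19 - 25) ≡ 14/31 mod 37. 31⁻¹ ≡ 6 (mod 37), so λ ≡ 10.
  x = λ² - 25 - 19 = 100 - 44 ≡ 19; y = λ·(25 - 19) - 0 ≡ 23. → (19, 23)

(19, 23)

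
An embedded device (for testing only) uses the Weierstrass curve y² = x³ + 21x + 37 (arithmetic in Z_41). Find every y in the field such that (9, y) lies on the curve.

x³ + 21x + 37 = 955 ≡ 12 (mod 41).
12 is a non-residue mod 41; no y exists.

none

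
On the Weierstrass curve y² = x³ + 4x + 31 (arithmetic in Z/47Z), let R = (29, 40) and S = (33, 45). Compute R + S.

(29, 40) + (33, 45). λ = (45 - 40)/(33 - 29) ≡ 5/4 mod 47. 4⁻¹ ≡ 12 (mod 47) since 4·12 = 48 ≡ 1, so λ ≡ 13.
  x = λ² - 29 - 33 = 169 - 62 ≡ 13; y = λ·(29 - 13) - 40 ≡ 27. → (13, 27)

(13, 27)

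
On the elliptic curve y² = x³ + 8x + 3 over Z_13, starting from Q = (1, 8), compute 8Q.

Double-and-add on 8 = (1000)₂. Start with Q = (1, 8) for the leading 1-bit.
double: tangent at (1, 8): λ = (3·1² + 8)/(2·8) ≡ 11/3. 3⁻¹ ≡ 9 (mod 13), so λ ≡ 11·9 ≡ 8.
  x = λ² - 1 - 1 = 64 - 2 ≡ 10; y = λ·(1 - 10) - 8 ≡ 11. → (10, 11)
double: tangent at (10, 11): λ = (3·10² + 8)/(2·11) ≡ 9/9. 9⁻¹ ≡ 3 (mod 13) since 9·3 = 27 ≡ 1, so λ ≡ 9·3 ≡ 1.
  x = λ² - 10 - 10 = 1 - 20 ≡ 7; y = λ·(10 - 7) - 11 ≡ 5. → (7, 5)
double: tangent at (7, 5): λ = (3·7² + 8)/(2·5) ≡ 12/10. 10⁻¹ ≡ 4 (mod 13) since 10·4 = 40 ≡ 1, so λ ≡ 12·4 ≡ 9.
  x = λ² - 7 - 7 = 81 - 14 ≡ 2; y = λ·(7 - 2) - 5 ≡ 1. → (2, 1)

(2, 1)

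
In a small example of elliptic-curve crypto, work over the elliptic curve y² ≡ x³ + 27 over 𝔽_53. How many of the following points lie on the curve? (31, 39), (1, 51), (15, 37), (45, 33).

(31, 39): 39² ≡ 37, rhs ≡ 32 → off.
(1, 51): 51² ≡ 4, rhs ≡ 28 → off.
(15, 37): 37² ≡ 44, rhs ≡ 10 → off.
(45, 33): 33² ≡ 29, rhs ≡ 45 → off.

0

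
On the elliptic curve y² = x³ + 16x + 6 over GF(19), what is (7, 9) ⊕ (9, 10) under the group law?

(8, 0)

(7, 9) + (9, 10). λ = (10 - 9)/(9 - 7) ≡ 1/2 mod 19. 2⁻¹ ≡ 10 (mod 19) since 2·10 = 20 ≡ 1, so λ ≡ 10.
  x = λ² - 7 - 9 = 100 - 16 ≡ 8; y = λ·(7 - 8) - 9 ≡ 0. → (8, 0)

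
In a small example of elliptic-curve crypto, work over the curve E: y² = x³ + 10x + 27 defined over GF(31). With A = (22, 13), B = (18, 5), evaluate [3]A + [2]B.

(4, 21)

First 3A:
Repeated addition: build up to 3A.
2A: tangent at (22, 13): λ = (3·22² + 10)/(2·13) ≡ 5/26. 26⁻¹ ≡ 6 (mod 31), so λ ≡ 5·6 ≡ 30.
  x = λ² - 22 - 22 = 900 - 44 ≡ 19; y = λ·(22 - 19) - 13 ≡ 15. → (19, 15)
3A: (19, 15) + (22, 13). λ = (13 - 15)/(22 - 19) ≡ 29/3 mod 31. 3⁻¹ ≡ 21 (mod 31) since 3·21 = 63 ≡ 1, so λ ≡ 20.
  x = λ² - 19 - 22 = 400 - 41 ≡ 18; y = λ·(19 - 18) - 15 ≡ 5. → (18, 5)
3A = (18, 5).
Next 2B:
Repeated addition: build up to 2B.
2B: tangent at (18, 5): λ = (3·18² + 10)/(2·5) ≡ 21/10. 10⁻¹ ≡ 28 (mod 31), so λ ≡ 21·28 ≡ 30.
  x = λ² - 18 - 18 = 900 - 36 ≡ 27; y = λ·(18 - 27) - 5 ≡ 4. → (27, 4)
2B = (27, 4).
Finally 3A + 2B:
(18, 5) + (27, 4). λ = (4 - 5)/(27 - 18) ≡ 30/9 mod 31. 9⁻¹ ≡ 7 (mod 31), so λ ≡ 24.
  x = λ² - 18 - 27 = 576 - 45 ≡ 4; y = λ·(18 - 4) - 5 ≡ 21. → (4, 21)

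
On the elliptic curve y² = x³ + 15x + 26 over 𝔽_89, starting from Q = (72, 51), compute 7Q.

(84, 87)

Double-and-add on 7 = (111)₂. Start with Q = (72, 51) for the leading 1-bit.
double: tangent at (72, 51): λ = (3·72² + 15)/(2·51) ≡ 81/13. 13⁻¹ ≡ 48 (mod 89), so λ ≡ 81·48 ≡ 61.
  x = λ² - 72 - 72 = 3721 - 144 ≡ 17; y = λ·(72 - 17) - 51 ≡ 11. → (17, 11)
add Q: (17, 11) + (72, 51). λ = (51 - 11)/(72 - 17) ≡ 40/55 mod 89. 55⁻¹ ≡ 34 (mod 89) since 55·34 = 1870 ≡ 1, so λ ≡ 25.
  x = λ² - 17 - 72 = 625 - 89 ≡ 2; y = λ·(17 - 2) - 11 ≡ 8. → (2, 8)
double: tangent at (2, 8): λ = (3·2² + 15)/(2·8) ≡ 27/16. 16⁻¹ ≡ 39 (mod 89), so λ ≡ 27·39 ≡ 74.
  x = λ² - 2 - 2 = 5476 - 4 ≡ 43; y = λ·(2 - 43) - 8 ≡ 73. → (43, 73)
add Q: (43, 73) + (72, 51). λ = (51 - 73)/(72 - 43) ≡ 67/29 mod 89. 29⁻¹ ≡ 43 (mod 89), so λ ≡ 33.
  x = λ² - 43 - 72 = 1089 - 115 ≡ 84; y = λ·(43 - 84) - 73 ≡ 87. → (84, 87)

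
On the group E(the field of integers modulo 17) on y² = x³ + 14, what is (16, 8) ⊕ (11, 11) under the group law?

(6, 3)

(16, 8) + (11, 11). λ = (11 - 8)/(11 - 16) ≡ 3/12 mod 17. 12⁻¹ ≡ 10 (mod 17) since 12·10 = 120 ≡ 1, so λ ≡ 13.
  x = λ² - 16 - 11 = 169 - 27 ≡ 6; y = λ·(16 - 6) - 8 ≡ 3. → (6, 3)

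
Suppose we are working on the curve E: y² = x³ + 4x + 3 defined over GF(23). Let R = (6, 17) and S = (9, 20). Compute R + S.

(9, 3)

(6, 17) + (9, 20). λ = (20 - 17)/(9 - 6) ≡ 3/3 mod 23. 3⁻¹ ≡ 8 (mod 23), so λ ≡ 1.
  x = λ² - 6 - 9 = 1 - 15 ≡ 9; y = λ·(6 - 9) - 17 ≡ 3. → (9, 3)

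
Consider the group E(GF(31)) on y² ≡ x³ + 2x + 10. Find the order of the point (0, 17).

2P: tangent at (0, 17): λ = (3·0² + 2)/(2·17) ≡ 2/3. 3⁻¹ ≡ 21 (mod 31), so λ ≡ 2·21 ≡ 11.
  x = λ² - 0 - 0 = 121 - 0 ≡ 28; y = λ·(0 - 28) - 17 ≡ 16. → (28, 16)
3P: (28, 16) + (0, 17). λ = (17 - 16)/(0 - 28) ≡ 1/3 mod 31. 3⁻¹ ≡ 21 (mod 31) since 3·21 = 63 ≡ 1, so λ ≡ 21.
  x = λ² - 28 - 0 = 441 - 28 ≡ 10; y = λ·(28 - 10) - 16 ≡ 21. → (10, 21)
4P: (10, 21) + (0, 17). λ = (17 - 21)/(0 - 10) ≡ 27/21 mod 31. 21⁻¹ ≡ 3 (mod 31), so λ ≡ 19.
  x = λ² - 10 - 0 = 361 - 10 ≡ 10; y = λ·(10 - 10) - 21 ≡ 10. → (10, 10)
5P: (10, 10) + (0, 17). λ = (17 - 10)/(0 - 10) ≡ 7/21 mod 31. 21⁻¹ ≡ 3 (mod 31) since 21·3 = 63 ≡ 1, so λ ≡ 21.
  x = λ² - 10 - 0 = 441 - 10 ≡ 28; y = λ·(10 - 28) - 10 ≡ 15. → (28, 15)
6P: (28, 15) + (0, 17). λ = (17 - 15)/(0 - 28) ≡ 2/3 mod 31. 3⁻¹ ≡ 21 (mod 31) since 3·21 = 63 ≡ 1, so λ ≡ 11.
  x = λ² - 28 - 0 = 121 - 28 ≡ 0; y = λ·(28 - 0) - 15 ≡ 14. → (0, 14)
7P: (0, 14) + (0, 17): same x and y₁ ≡ -y₂, so the sum is ∞.
7P = ∞, so the order is 7.

7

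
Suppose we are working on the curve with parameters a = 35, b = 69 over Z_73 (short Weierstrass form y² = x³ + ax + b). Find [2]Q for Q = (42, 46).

tangent at (42, 46): λ = (3·42² + 35)/(2·46) ≡ 71/19. 19⁻¹ ≡ 50 (mod 73) since 19·50 = 950 ≡ 1, so λ ≡ 71·50 ≡ 46.
  x = λ² - 42 - 42 = 2116 - 84 ≡ 61; y = λ·(42 - 61) - 46 ≡ 29. → (61, 29)

(61, 29)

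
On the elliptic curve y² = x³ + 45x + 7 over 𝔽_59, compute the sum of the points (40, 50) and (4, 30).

(40, 50) + (4, 30). λ = (30 - 50)/(4 - 40) ≡ 39/23 mod 59. 23⁻¹ ≡ 18 (mod 59) since 23·18 = 414 ≡ 1, so λ ≡ 53.
  x = λ² - 40 - 4 = 2809 - 44 ≡ 51; y = λ·(40 - 51) - 50 ≡ 16. → (51, 16)

(51, 16)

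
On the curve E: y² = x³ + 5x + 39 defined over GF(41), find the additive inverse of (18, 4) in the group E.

-(18, 4) = (18, -4 mod 41) = (18, 37).

(18, 37)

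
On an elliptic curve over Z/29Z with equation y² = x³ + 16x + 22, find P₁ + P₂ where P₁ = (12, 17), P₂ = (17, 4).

(12, 17) + (17, 4). λ = (4 - 17)/(17 - 12) ≡ 16/5 mod 29. 5⁻¹ ≡ 6 (mod 29) since 5·6 = 30 ≡ 1, so λ ≡ 9.
  x = λ² - 12 - 17 = 81 - 29 ≡ 23; y = λ·(12 - 23) - 17 ≡ 0. → (23, 0)

(23, 0)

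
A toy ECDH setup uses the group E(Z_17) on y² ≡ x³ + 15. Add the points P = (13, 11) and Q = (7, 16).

(1, 13)

(13, 11) + (7, 16). λ = (16 - 11)/(7 - 13) ≡ 5/11 mod 17. 11⁻¹ ≡ 14 (mod 17) since 11·14 = 154 ≡ 1, so λ ≡ 2.
  x = λ² - 13 - 7 = 4 - 20 ≡ 1; y = λ·(13 - 1) - 11 ≡ 13. → (1, 13)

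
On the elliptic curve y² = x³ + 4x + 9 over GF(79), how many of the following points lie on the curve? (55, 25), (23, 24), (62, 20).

3

(55, 25): 25² ≡ 72, rhs ≡ 72 → on.
(23, 24): 24² ≡ 23, rhs ≡ 23 → on.
(62, 20): 20² ≡ 5, rhs ≡ 5 → on.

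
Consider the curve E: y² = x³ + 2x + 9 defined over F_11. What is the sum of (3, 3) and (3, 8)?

The two points share x = 3 and their y-coordinates satisfy 3 + 8 ≡ 0 (mod 11), so they are inverses. Their sum is ∞.

O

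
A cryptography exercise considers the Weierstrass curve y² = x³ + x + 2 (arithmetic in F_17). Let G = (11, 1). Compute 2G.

tangent at (11, 1): λ = (3·11² + 1)/(2·1) ≡ 7/2. 2⁻¹ ≡ 9 (mod 17), so λ ≡ 7·9 ≡ 12.
  x = λ² - 11 - 11 = 144 - 22 ≡ 3; y = λ·(11 - 3) - 1 ≡ 10. → (3, 10)

(3, 10)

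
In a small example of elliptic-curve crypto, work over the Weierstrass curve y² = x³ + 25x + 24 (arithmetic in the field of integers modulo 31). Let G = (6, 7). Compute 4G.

Repeated addition: build up to 4G.
2G: tangent at (6, 7): λ = (3·6² + 25)/(2·7) ≡ 9/14. 14⁻¹ ≡ 20 (mod 31) since 14·20 = 280 ≡ 1, so λ ≡ 9·20 ≡ 25.
  x = λ² - 6 - 6 = 625 - 12 ≡ 24; y = λ·(6 - 24) - 7 ≡ 8. → (24, 8)
3G: (24, 8) + (6, 7). λ = (7 - 8)/(6 - 24) ≡ 30/13 mod 31. 13⁻¹ ≡ 12 (mod 31), so λ ≡ 19.
  x = λ² - 24 - 6 = 361 - 30 ≡ 21; y = λ·(24 - 21) - 8 ≡ 18. → (21, 18)
4G: (21, 18) + (6, 7). λ = (7 - 18)/(6 - 21) ≡ 20/16 mod 31. 16⁻¹ ≡ 2 (mod 31), so λ ≡ 9.
  x = λ² - 21 - 6 = 81 - 27 ≡ 23; y = λ·(21 - 23) - 18 ≡ 26. → (23, 26)

(23, 26)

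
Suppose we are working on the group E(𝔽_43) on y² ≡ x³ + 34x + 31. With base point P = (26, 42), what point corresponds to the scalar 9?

Double-and-add on 9 = (1001)₂. Start with P = (26, 42) for the leading 1-bit.
double: tangent at (26, 42): λ = (3·26² + 34)/(2·42) ≡ 41/41. 41⁻¹ ≡ 21 (mod 43), so λ ≡ 41·21 ≡ 1.
  x = λ² - 26 - 26 = 1 - 52 ≡ 35; y = λ·(26 - 35) - 42 ≡ 35. → (35, 35)
double: tangent at (35, 35): λ = (3·35² + 34)/(2·35) ≡ 11/27. 27⁻¹ ≡ 8 (mod 43), so λ ≡ 11·8 ≡ 2.
  x = λ² - 35 - 35 = 4 - 70 ≡ 20; y = λ·(35 - 20) - 35 ≡ 38. → (20, 38)
double: tangent at (20, 38): λ = (3·20² + 34)/(2·38) ≡ 30/33. 33⁻¹ ≡ 30 (mod 43), so λ ≡ 30·30 ≡ 40.
  x = λ² - 20 - 20 = 1600 - 40 ≡ 12; y = λ·(20 - 12) - 38 ≡ 24. → (12, 24)
add P: (12, 24) + (26, 42). λ = (42 - 24)/(26 - 12) ≡ 18/14 mod 43. 14⁻¹ ≡ 40 (mod 43), so λ ≡ 32.
  x = λ² - 12 - 26 = 1024 - 38 ≡ 40; y = λ·(12 - 40) - 24 ≡ 26. → (40, 26)

(40, 26)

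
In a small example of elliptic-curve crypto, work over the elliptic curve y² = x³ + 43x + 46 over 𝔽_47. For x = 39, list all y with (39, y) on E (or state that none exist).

6, 41

x³ + 43x + 46 = 61042 ≡ 36 (mod 47).
Square roots of 36 mod 47: 6 and 41 (since 6² = 36 ≡ 36).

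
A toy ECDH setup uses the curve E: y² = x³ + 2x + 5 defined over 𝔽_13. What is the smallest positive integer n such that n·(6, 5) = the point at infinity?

12

2P: tangent at (6, 5): λ = (3·6² + 2)/(2·5) ≡ 6/10. 10⁻¹ ≡ 4 (mod 13) since 10·4 = 40 ≡ 1, so λ ≡ 6·4 ≡ 11.
  x = λ² - 6 - 6 = 121 - 12 ≡ 5; y = λ·(6 - 5) - 5 ≡ 6. → (5, 6)
3P: (5, 6) + (6, 5). λ = (5 - 6)/(6 - 5) ≡ 12/1 mod 13. 1⁻¹ ≡ 1 (mod 13) since 1·1 = 1 ≡ 1, so λ ≡ 12.
  x = λ² - 5 - 6 = 144 - 11 ≡ 3; y = λ·(5 - 3) - 6 ≡ 5. → (3, 5)
4P: (3, 5) + (6, 5). λ = (5 - 5)/(6 - 3) ≡ 0/3 mod 13. 3⁻¹ ≡ 9 (mod 13), so λ ≡ 0.
  x = λ² - 3 - 6 = 0 - 9 ≡ 4; y = λ·(3 - 4) - 5 ≡ 8. → (4, 8)
5P: (4, 8) + (6, 5). λ = (5 - 8)/(6 - 4) ≡ 10/2 mod 13. 2⁻¹ ≡ 7 (mod 13), so λ ≡ 5.
  x = λ² - 4 - 6 = 25 - 10 ≡ 2; y = λ·(4 - 2) - 8 ≡ 2. → (2, 2)
6P: (2, 2) + (6, 5). λ = (5 - 2)/(6 - 2) ≡ 3/4 mod 13. 4⁻¹ ≡ 10 (mod 13), so λ ≡ 4.
  x = λ² - 2 - 6 = 16 - 8 ≡ 8; y = λ·(2 - 8) - 2 ≡ 0. → (8, 0)
7P: (8, 0) + (6, 5). λ = (5 - 0)/(6 - 8) ≡ 5/11 mod 13. 11⁻¹ ≡ 6 (mod 13), so λ ≡ 4.
  x = λ² - 8 - 6 = 16 - 14 ≡ 2; y = λ·(8 - 2) - 0 ≡ 11. → (2, 11)
8P: (2, 11) + (6, 5). λ = (5 - 11)/(6 - 2) ≡ 7/4 mod 13. 4⁻¹ ≡ 10 (mod 13) since 4·10 = 40 ≡ 1, so λ ≡ 5.
  x = λ² - 2 - 6 = 25 - 8 ≡ 4; y = λ·(2 - 4) - 11 ≡ 5. → (4, 5)
9P: (4, 5) + (6, 5). λ = (5 - 5)/(6 - 4) ≡ 0/2 mod 13. 2⁻¹ ≡ 7 (mod 13), so λ ≡ 0.
  x = λ² - 4 - 6 = 0 - 10 ≡ 3; y = λ·(4 - 3) - 5 ≡ 8. → (3, 8)
10P: (3, 8) + (6, 5). λ = (5 - 8)/(6 - 3) ≡ 10/3 mod 13. 3⁻¹ ≡ 9 (mod 13), so λ ≡ 12.
  x = λ² - 3 - 6 = 144 - 9 ≡ 5; y = λ·(3 - 5) - 8 ≡ 7. → (5, 7)
11P: (5, 7) + (6, 5). λ = (5 - 7)/(6 - 5) ≡ 11/1 mod 13. 1⁻¹ ≡ 1 (mod 13), so λ ≡ 11.
  x = λ² - 5 - 6 = 121 - 11 ≡ 6; y = λ·(5 - 6) - 7 ≡ 8. → (6, 8)
12P: (6, 8) + (6, 5): same x and y₁ ≡ -y₂, so the sum is the point at infinity.
12P = the point at infinity, so the order is 12.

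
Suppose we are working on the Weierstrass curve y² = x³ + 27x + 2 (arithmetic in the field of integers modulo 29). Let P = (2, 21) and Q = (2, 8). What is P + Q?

The two points share x = 2 and their y-coordinates satisfy 21 + 8 ≡ 0 (mod 29), so they are inverses. Their sum is ∞.

O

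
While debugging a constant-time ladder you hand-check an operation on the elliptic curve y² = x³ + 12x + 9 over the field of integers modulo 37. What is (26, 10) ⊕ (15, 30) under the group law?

(26, 10) + (15, 30). λ = (30 - 10)/(15 - 26) ≡ 20/26 mod 37. 26⁻¹ ≡ 10 (mod 37), so λ ≡ 15.
  x = λ² - 26 - 15 = 225 - 41 ≡ 36; y = λ·(26 - 36) - 10 ≡ 25. → (36, 25)

(36, 25)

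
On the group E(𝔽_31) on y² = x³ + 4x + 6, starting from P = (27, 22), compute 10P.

(22, 27)

Repeated addition: build up to 10P.
2P: tangent at (27, 22): λ = (3·27² + 4)/(2·22) ≡ 21/13. 13⁻¹ ≡ 12 (mod 31), so λ ≡ 21·12 ≡ 4.
  x = λ² - 27 - 27 = 16 - 54 ≡ 24; y = λ·(27 - 24) - 22 ≡ 21. → (24, 21)
3P: (24, 21) + (27, 22). λ = (22 - 21)/(27 - 24) ≡ 1/3 mod 31. 3⁻¹ ≡ 21 (mod 31), so λ ≡ 21.
  x = λ² - 24 - 27 = 441 - 51 ≡ 18; y = λ·(24 - 18) - 21 ≡ 12. → (18, 12)
4P: (18, 12) + (27, 22). λ = (22 - 12)/(27 - 18) ≡ 10/9 mod 31. 9⁻¹ ≡ 7 (mod 31) since 9·7 = 63 ≡ 1, so λ ≡ 8.
  x = λ² - 18 - 27 = 64 - 45 ≡ 19; y = λ·(18 - 19) - 12 ≡ 11. → (19, 11)
5P: (19, 11) + (27, 22). λ = (22 - 11)/(27 - 19) ≡ 11/8 mod 31. 8⁻¹ ≡ 4 (mod 31), so λ ≡ 13.
  x = λ² - 19 - 27 = 169 - 46 ≡ 30; y = λ·(19 - 30) - 11 ≡ 1. → (30, 1)
6P: (30, 1) + (27, 22). λ = (22 - 1)/(27 - 30) ≡ 21/28 mod 31. 28⁻¹ ≡ 10 (mod 31), so λ ≡ 24.
  x = λ² - 30 - 27 = 576 - 57 ≡ 23; y = λ·(30 - 23) - 1 ≡ 12. → (23, 12)
7P: (23, 12) + (27, 22). λ = (22 - 12)/(27 - 23) ≡ 10/4 mod 31. 4⁻¹ ≡ 8 (mod 31), so λ ≡ 18.
  x = λ² - 23 - 27 = 324 - 50 ≡ 26; y = λ·(23 - 26) - 12 ≡ 27. → (26, 27)
8P: (26, 27) + (27, 22). λ = (22 - 27)/(27 - 26) ≡ 26/1 mod 31. 1⁻¹ ≡ 1 (mod 31) since 1·1 = 1 ≡ 1, so λ ≡ 26.
  x = λ² - 26 - 27 = 676 - 53 ≡ 3; y = λ·(26 - 3) - 27 ≡ 13. → (3, 13)
9P: (3, 13) + (27, 22). λ = (22 - 13)/(27 - 3) ≡ 9/24 mod 31. 24⁻¹ ≡ 22 (mod 31) since 24·22 = 528 ≡ 1, so λ ≡ 12.
  x = λ² - 3 - 27 = 144 - 30 ≡ 21; y = λ·(3 - 21) - 13 ≡ 19. → (21, 19)
10P: (21, 19) + (27, 22). λ = (22 - 19)/(27 - 21) ≡ 3/6 mod 31. 6⁻¹ ≡ 26 (mod 31), so λ ≡ 16.
  x = λ² - 21 - 27 = 256 - 48 ≡ 22; y = λ·(21 - 22) - 19 ≡ 27. → (22, 27)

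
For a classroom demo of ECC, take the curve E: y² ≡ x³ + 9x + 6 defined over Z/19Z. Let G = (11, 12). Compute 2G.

tangent at (11, 12): λ = (3·11² + 9)/(2·12) ≡ 11/5. 5⁻¹ ≡ 4 (mod 19), so λ ≡ 11·4 ≡ 6.
  x = λ² - 11 - 11 = 36 - 22 ≡ 14; y = λ·(11 - 14) - 12 ≡ 8. → (14, 8)

(14, 8)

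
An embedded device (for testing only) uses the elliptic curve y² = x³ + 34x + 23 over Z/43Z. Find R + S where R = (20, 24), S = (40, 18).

(20, 24) + (40, 18). λ = (18 - 24)/(40 - 20) ≡ 37/20 mod 43. 20⁻¹ ≡ 28 (mod 43), so λ ≡ 4.
  x = λ² - 20 - 40 = 16 - 60 ≡ 42; y = λ·(20 - 42) - 24 ≡ 17. → (42, 17)

(42, 17)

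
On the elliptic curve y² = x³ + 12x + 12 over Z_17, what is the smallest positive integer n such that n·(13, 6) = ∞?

2P: tangent at (13, 6): λ = (3·13² + 12)/(2·6) ≡ 9/12. 12⁻¹ ≡ 10 (mod 17), so λ ≡ 9·10 ≡ 5.
  x = λ² - 13 - 13 = 25 - 26 ≡ 16; y = λ·(13 - 16) - 6 ≡ 13. → (16, 13)
3P: (16, 13) + (13, 6). λ = (6 - 13)/(13 - 16) ≡ 10/14 mod 17. 14⁻¹ ≡ 11 (mod 17) since 14·11 = 154 ≡ 1, so λ ≡ 8.
  x = λ² - 16 - 13 = 64 - 29 ≡ 1; y = λ·(16 - 1) - 13 ≡ 5. → (1, 5)
4P: (1, 5) + (13, 6). λ = (6 - 5)/(13 - 1) ≡ 1/12 mod 17. 12⁻¹ ≡ 10 (mod 17), so λ ≡ 10.
  x = λ² - 1 - 13 = 100 - 14 ≡ 1; y = λ·(1 - 1) - 5 ≡ 12. → (1, 12)
5P: (1, 12) + (13, 6). λ = (6 - 12)/(13 - 1) ≡ 11/12 mod 17. 12⁻¹ ≡ 10 (mod 17), so λ ≡ 8.
  x = λ² - 1 - 13 = 64 - 14 ≡ 16; y = λ·(1 - 16) - 12 ≡ 4. → (16, 4)
6P: (16, 4) + (13, 6). λ = (6 - 4)/(13 - 16) ≡ 2/14 mod 17. 14⁻¹ ≡ 11 (mod 17), so λ ≡ 5.
  x = λ² - 16 - 13 = 25 - 29 ≡ 13; y = λ·(16 - 13) - 4 ≡ 11. → (13, 11)
7P: (13, 11) + (13, 6): same x and y₁ ≡ -y₂, so the sum is ∞.
7P = ∞, so the order is 7.

7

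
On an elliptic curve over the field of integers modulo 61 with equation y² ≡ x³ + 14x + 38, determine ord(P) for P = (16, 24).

2P: tangent at (16, 24): λ = (3·16² + 14)/(2·24) ≡ 50/48. 48⁻¹ ≡ 14 (mod 61), so λ ≡ 50·14 ≡ 29.
  x = λ² - 16 - 16 = 841 - 32 ≡ 16; y = λ·(16 - 16) - 24 ≡ 37. → (16, 37)
3P: (16, 37) + (16, 24): same x and y₁ ≡ -y₂, so the sum is 𝒪.
3P = 𝒪, so the order is 3.

3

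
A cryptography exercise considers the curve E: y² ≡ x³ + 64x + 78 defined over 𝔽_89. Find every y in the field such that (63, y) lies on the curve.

x³ + 64x + 78 = 254157 ≡ 62 (mod 89).
62 is a non-residue mod 89; no y exists.

none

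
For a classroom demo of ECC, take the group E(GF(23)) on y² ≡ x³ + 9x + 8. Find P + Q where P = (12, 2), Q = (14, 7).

(12, 2) + (14, 7). λ = (7 - 2)/(14 - 12) ≡ 5/2 mod 23. 2⁻¹ ≡ 12 (mod 23) since 2·12 = 24 ≡ 1, so λ ≡ 14.
  x = λ² - 12 - 14 = 196 - 26 ≡ 9; y = λ·(12 - 9) - 2 ≡ 17. → (9, 17)

(9, 17)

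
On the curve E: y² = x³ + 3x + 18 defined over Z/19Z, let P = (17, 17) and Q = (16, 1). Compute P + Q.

(14, 12)

(17, 17) + (16, 1). λ = (1 - 17)/(16 - 17) ≡ 3/18 mod 19. 18⁻¹ ≡ 18 (mod 19) since 18·18 = 324 ≡ 1, so λ ≡ 16.
  x = λ² - 17 - 16 = 256 - 33 ≡ 14; y = λ·(17 - 14) - 17 ≡ 12. → (14, 12)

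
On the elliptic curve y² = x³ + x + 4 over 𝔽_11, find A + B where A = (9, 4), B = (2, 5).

(9, 7)

(9, 4) + (2, 5). λ = (5 - 4)/(2 - 9) ≡ 1/4 mod 11. 4⁻¹ ≡ 3 (mod 11), so λ ≡ 3.
  x = λ² - 9 - 2 = 9 - 11 ≡ 9; y = λ·(9 - 9) - 4 ≡ 7. → (9, 7)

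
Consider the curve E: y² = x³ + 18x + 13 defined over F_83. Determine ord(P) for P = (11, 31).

2P: tangent at (11, 31): λ = (3·11² + 18)/(2·31) ≡ 49/62. 62⁻¹ ≡ 79 (mod 83) since 62·79 = 4898 ≡ 1, so λ ≡ 49·79 ≡ 53.
  x = λ² - 11 - 11 = 2809 - 22 ≡ 48; y = λ·(11 - 48) - 31 ≡ 0. → (48, 0)
3P: (48, 0) + (11, 31). λ = (31 - 0)/(11 - 48) ≡ 31/46 mod 83. 46⁻¹ ≡ 74 (mod 83), so λ ≡ 53.
  x = λ² - 48 - 11 = 2809 - 59 ≡ 11; y = λ·(48 - 11) - 0 ≡ 52. → (11, 52)
4P: (11, 52) + (11, 31): same x and y₁ ≡ -y₂, so the sum is O.
4P = O, so the order is 4.

4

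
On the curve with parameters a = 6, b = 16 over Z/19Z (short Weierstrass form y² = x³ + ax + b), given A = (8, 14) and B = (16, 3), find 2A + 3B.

(2, 6)

First 2A:
Repeated addition: build up to 2A.
2A: tangent at (8, 14): λ = (3·8² + 6)/(2·14) ≡ 8/9. 9⁻¹ ≡ 17 (mod 19) since 9·17 = 153 ≡ 1, so λ ≡ 8·17 ≡ 3.
  x = λ² - 8 - 8 = 9 - 16 ≡ 12; y = λ·(8 - 12) - 14 ≡ 12. → (12, 12)
2A = (12, 12).
Next 3B:
Repeated addition: build up to 3B.
2B: tangent at (16, 3): λ = (3·16² + 6)/(2·3) ≡ 14/6. 6⁻¹ ≡ 16 (mod 19), so λ ≡ 14·16 ≡ 15.
  x = λ² - 16 - 16 = 225 - 32 ≡ 3; y = λ·(16 - 3) - 3 ≡ 2. → (3, 2)
3B: (3, 2) + (16, 3). λ = (3 - 2)/(16 - 3) ≡ 1/13 mod 19. 13⁻¹ ≡ 3 (mod 19), so λ ≡ 3.
  x = λ² - 3 - 16 = 9 - 19 ≡ 9; y = λ·(3 - 9) - 2 ≡ 18. → (9, 18)
3B = (9, 18).
Finally 2A + 3B:
(12, 12) + (9, 18). λ = (18 - 12)/(9 - 12) ≡ 6/16 mod 19. 16⁻¹ ≡ 6 (mod 19), so λ ≡ 17.
  x = λ² - 12 - 9 = 289 - 21 ≡ 2; y = λ·(12 - 2) - 12 ≡ 6. → (2, 6)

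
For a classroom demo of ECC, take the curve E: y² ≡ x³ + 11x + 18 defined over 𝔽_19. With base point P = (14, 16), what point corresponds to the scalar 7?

Double-and-add on 7 = (111)₂. Start with P = (14, 16) for the leading 1-bit.
double: tangent at (14, 16): λ = (3·14² + 11)/(2·16) ≡ 10/13. 13⁻¹ ≡ 3 (mod 19), so λ ≡ 10·3 ≡ 11.
  x = λ² - 14 - 14 = 121 - 28 ≡ 17; y = λ·(14 - 17) - 16 ≡ 8. → (17, 8)
add P: (17, 8) + (14, 16). λ = (16 - 8)/(14 - 17) ≡ 8/16 mod 19. 16⁻¹ ≡ 6 (mod 19) since 16·6 = 96 ≡ 1, so λ ≡ 10.
  x = λ² - 17 - 14 = 100 - 31 ≡ 12; y = λ·(17 - 12) - 8 ≡ 4. → (12, 4)
double: tangent at (12, 4): λ = (3·12² + 11)/(2·4) ≡ 6/8. 8⁻¹ ≡ 12 (mod 19) since 8·12 = 96 ≡ 1, so λ ≡ 6·12 ≡ 15.
  x = λ² - 12 - 12 = 225 - 24 ≡ 11; y = λ·(12 - 11) - 4 ≡ 11. → (11, 11)
add P: (11, 11) + (14, 16). λ = (16 - 11)/(14 - 11) ≡ 5/3 mod 19. 3⁻¹ ≡ 13 (mod 19) since 3·13 = 39 ≡ 1, so λ ≡ 8.
  x = λ² - 11 - 14 = 64 - 25 ≡ 1; y = λ·(11 - 1) - 11 ≡ 12. → (1, 12)

(1, 12)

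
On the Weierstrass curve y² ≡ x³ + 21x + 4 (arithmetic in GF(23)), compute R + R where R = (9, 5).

tangent at (9, 5): λ = (3·9² + 21)/(2·5) ≡ 11/10. 10⁻¹ ≡ 7 (mod 23), so λ ≡ 11·7 ≡ 8.
  x = λ² - 9 - 9 = 64 - 18 ≡ 0; y = λ·(9 - 0) - 5 ≡ 21. → (0, 21)

(0, 21)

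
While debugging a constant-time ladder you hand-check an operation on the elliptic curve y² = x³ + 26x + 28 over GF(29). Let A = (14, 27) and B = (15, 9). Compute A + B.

(5, 14)

(14, 27) + (15, 9). λ = (9 - 27)/(15 - 14) ≡ 11/1 mod 29. 1⁻¹ ≡ 1 (mod 29), so λ ≡ 11.
  x = λ² - 14 - 15 = 121 - 29 ≡ 5; y = λ·(14 - 5) - 27 ≡ 14. → (5, 14)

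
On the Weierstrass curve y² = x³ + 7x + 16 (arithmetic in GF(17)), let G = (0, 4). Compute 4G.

(3, 9)

Repeated addition: build up to 4G.
2G: tangent at (0, 4): λ = (3·0² + 7)/(2·4) ≡ 7/8. 8⁻¹ ≡ 15 (mod 17) since 8·15 = 120 ≡ 1, so λ ≡ 7·15 ≡ 3.
  x = λ² - 0 - 0 = 9 - 0 ≡ 9; y = λ·(0 - 9) - 4 ≡ 3. → (9, 3)
3G: (9, 3) + (0, 4). λ = (4 - 3)/(0 - 9) ≡ 1/8 mod 17. 8⁻¹ ≡ 15 (mod 17), so λ ≡ 15.
  x = λ² - 9 - 0 = 225 - 9 ≡ 12; y = λ·(9 - 12) - 3 ≡ 3. → (12, 3)
4G: (12, 3) + (0, 4). λ = (4 - 3)/(0 - 12) ≡ 1/5 mod 17. 5⁻¹ ≡ 7 (mod 17) since 5·7 = 35 ≡ 1, so λ ≡ 7.
  x = λ² - 12 - 0 = 49 - 12 ≡ 3; y = λ·(12 - 3) - 3 ≡ 9. → (3, 9)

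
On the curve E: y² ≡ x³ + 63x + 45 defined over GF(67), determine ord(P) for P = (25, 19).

2P: tangent at (25, 19): λ = (3·25² + 63)/(2·19) ≡ 62/38. 38⁻¹ ≡ 30 (mod 67), so λ ≡ 62·30 ≡ 51.
  x = λ² - 25 - 25 = 2601 - 50 ≡ 5; y = λ·(25 - 5) - 19 ≡ 63. → (5, 63)
3P: (5, 63) + (25, 19). λ = (19 - 63)/(25 - 5) ≡ 23/20 mod 67. 20⁻¹ ≡ 57 (mod 67) since 20·57 = 1140 ≡ 1, so λ ≡ 38.
  x = λ² - 5 - 25 = 1444 - 30 ≡ 7; y = λ·(5 - 7) - 63 ≡ 62. → (7, 62)
4P: (7, 62) + (25, 19). λ = (19 - 62)/(25 - 7) ≡ 24/18 mod 67. 18⁻¹ ≡ 41 (mod 67), so λ ≡ 46.
  x = λ² - 7 - 25 = 2116 - 32 ≡ 7; y = λ·(7 - 7) - 62 ≡ 5. → (7, 5)
5P: (7, 5) + (25, 19). λ = (19 - 5)/(25 - 7) ≡ 14/18 mod 67. 18⁻¹ ≡ 41 (mod 67), so λ ≡ 38.
  x = λ² - 7 - 25 = 1444 - 32 ≡ 5; y = λ·(7 - 5) - 5 ≡ 4. → (5, 4)
6P: (5, 4) + (25, 19). λ = (19 - 4)/(25 - 5) ≡ 15/20 mod 67. 20⁻¹ ≡ 57 (mod 67), so λ ≡ 51.
  x = λ² - 5 - 25 = 2601 - 30 ≡ 25; y = λ·(5 - 25) - 4 ≡ 48. → (25, 48)
7P: (25, 48) + (25, 19): same x and y₁ ≡ -y₂, so the sum is O.
7P = O, so the order is 7.

7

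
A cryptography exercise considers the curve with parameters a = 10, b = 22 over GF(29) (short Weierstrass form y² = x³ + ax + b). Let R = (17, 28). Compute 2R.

(0, 14)

tangent at (17, 28): λ = (3·17² + 10)/(2·28) ≡ 7/27. 27⁻¹ ≡ 14 (mod 29), so λ ≡ 7·14 ≡ 11.
  x = λ² - 17 - 17 = 121 - 34 ≡ 0; y = λ·(17 - 0) - 28 ≡ 14. → (0, 14)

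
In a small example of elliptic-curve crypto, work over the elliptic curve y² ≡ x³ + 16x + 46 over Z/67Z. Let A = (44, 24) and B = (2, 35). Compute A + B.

(60, 44)

(44, 24) + (2, 35). λ = (35 - 24)/(2 - 44) ≡ 11/25 mod 67. 25⁻¹ ≡ 59 (mod 67) since 25·59 = 1475 ≡ 1, so λ ≡ 46.
  x = λ² - 44 - 2 = 2116 - 46 ≡ 60; y = λ·(44 - 60) - 24 ≡ 44. → (60, 44)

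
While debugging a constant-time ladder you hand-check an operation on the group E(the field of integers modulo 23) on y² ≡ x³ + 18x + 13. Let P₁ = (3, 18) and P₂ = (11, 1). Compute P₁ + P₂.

(11, 22)

(3, 18) + (11, 1). λ = (1 - 18)/(11 - 3) ≡ 6/8 mod 23. 8⁻¹ ≡ 3 (mod 23), so λ ≡ 18.
  x = λ² - 3 - 11 = 324 - 14 ≡ 11; y = λ·(3 - 11) - 18 ≡ 22. → (11, 22)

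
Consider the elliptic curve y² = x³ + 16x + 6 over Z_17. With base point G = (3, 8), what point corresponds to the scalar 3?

(15, 0)

Repeated addition: build up to 3G.
2G: tangent at (3, 8): λ = (3·3² + 16)/(2·8) ≡ 9/16. 16⁻¹ ≡ 16 (mod 17) since 16·16 = 256 ≡ 1, so λ ≡ 9·16 ≡ 8.
  x = λ² - 3 - 3 = 64 - 6 ≡ 7; y = λ·(3 - 7) - 8 ≡ 11. → (7, 11)
3G: (7, 11) + (3, 8). λ = (8 - 11)/(3 - 7) ≡ 14/13 mod 17. 13⁻¹ ≡ 4 (mod 17), so λ ≡ 5.
  x = λ² - 7 - 3 = 25 - 10 ≡ 15; y = λ·(7 - 15) - 11 ≡ 0. → (15, 0)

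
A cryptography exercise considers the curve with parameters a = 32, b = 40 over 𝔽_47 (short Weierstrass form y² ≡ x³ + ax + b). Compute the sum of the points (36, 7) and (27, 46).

(8, 44)

(36, 7) + (27, 46). λ = (46 - 7)/(27 - 36) ≡ 39/38 mod 47. 38⁻¹ ≡ 26 (mod 47), so λ ≡ 27.
  x = λ² - 36 - 27 = 729 - 63 ≡ 8; y = λ·(36 - 8) - 7 ≡ 44. → (8, 44)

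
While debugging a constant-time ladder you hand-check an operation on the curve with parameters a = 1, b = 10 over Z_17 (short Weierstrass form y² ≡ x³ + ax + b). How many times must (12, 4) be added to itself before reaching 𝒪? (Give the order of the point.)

6

2P: tangent at (12, 4): λ = (3·12² + 1)/(2·4) ≡ 8/8. 8⁻¹ ≡ 15 (mod 17), so λ ≡ 8·15 ≡ 1.
  x = λ² - 12 - 12 = 1 - 24 ≡ 11; y = λ·(12 - 11) - 4 ≡ 14. → (11, 14)
3P: (11, 14) + (12, 4). λ = (4 - 14)/(12 - 11) ≡ 7/1 mod 17. 1⁻¹ ≡ 1 (mod 17) since 1·1 = 1 ≡ 1, so λ ≡ 7.
  x = λ² - 11 - 12 = 49 - 23 ≡ 9; y = λ·(11 - 9) - 14 ≡ 0. → (9, 0)
4P: (9, 0) + (12, 4). λ = (4 - 0)/(12 - 9) ≡ 4/3 mod 17. 3⁻¹ ≡ 6 (mod 17) since 3·6 = 18 ≡ 1, so λ ≡ 7.
  x = λ² - 9 - 12 = 49 - 21 ≡ 11; y = λ·(9 - 11) - 0 ≡ 3. → (11, 3)
5P: (11, 3) + (12, 4). λ = (4 - 3)/(12 - 11) ≡ 1/1 mod 17. 1⁻¹ ≡ 1 (mod 17) since 1·1 = 1 ≡ 1, so λ ≡ 1.
  x = λ² - 11 - 12 = 1 - 23 ≡ 12; y = λ·(11 - 12) - 3 ≡ 13. → (12, 13)
6P: (12, 13) + (12, 4): same x and y₁ ≡ -y₂, so the sum is 𝒪.
6P = 𝒪, so the order is 6.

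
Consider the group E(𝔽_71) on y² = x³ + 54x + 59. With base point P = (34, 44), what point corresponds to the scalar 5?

Repeated addition: build up to 5P.
2P: tangent at (34, 44): λ = (3·34² + 54)/(2·44) ≡ 43/17. 17⁻¹ ≡ 46 (mod 71) since 17·46 = 782 ≡ 1, so λ ≡ 43·46 ≡ 61.
  x = λ² - 34 - 34 = 3721 - 68 ≡ 32; y = λ·(34 - 32) - 44 ≡ 7. → (32, 7)
3P: (32, 7) + (34, 44). λ = (44 - 7)/(34 - 32) ≡ 37/2 mod 71. 2⁻¹ ≡ 36 (mod 71), so λ ≡ 54.
  x = λ² - 32 - 34 = 2916 - 66 ≡ 10; y = λ·(32 - 10) - 7 ≡ 45. → (10, 45)
4P: (10, 45) + (34, 44). λ = (44 - 45)/(34 - 10) ≡ 70/24 mod 71. 24⁻¹ ≡ 3 (mod 71), so λ ≡ 68.
  x = λ² - 10 - 34 = 4624 - 44 ≡ 36; y = λ·(10 - 36) - 45 ≡ 33. → (36, 33)
5P: (36, 33) + (34, 44). λ = (44 - 33)/(34 - 36) ≡ 11/69 mod 71. 69⁻¹ ≡ 35 (mod 71) since 69·35 = 2415 ≡ 1, so λ ≡ 30.
  x = λ² - 36 - 34 = 900 - 70 ≡ 49; y = λ·(36 - 49) - 33 ≡ 3. → (49, 3)

(49, 3)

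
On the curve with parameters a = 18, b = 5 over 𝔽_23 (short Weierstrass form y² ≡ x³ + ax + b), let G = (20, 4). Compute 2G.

(15, 4)

tangent at (20, 4): λ = (3·20² + 18)/(2·4) ≡ 22/8. 8⁻¹ ≡ 3 (mod 23), so λ ≡ 22·3 ≡ 20.
  x = λ² - 20 - 20 = 400 - 40 ≡ 15; y = λ·(20 - 15) - 4 ≡ 4. → (15, 4)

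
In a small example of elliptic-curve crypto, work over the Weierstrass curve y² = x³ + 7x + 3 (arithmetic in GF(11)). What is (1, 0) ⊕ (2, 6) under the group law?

(1, 0) + (2, 6). λ = (6 - 0)/(2 - 1) ≡ 6/1 mod 11. 1⁻¹ ≡ 1 (mod 11), so λ ≡ 6.
  x = λ² - 1 - 2 = 36 - 3 ≡ 0; y = λ·(1 - 0) - 0 ≡ 6. → (0, 6)

(0, 6)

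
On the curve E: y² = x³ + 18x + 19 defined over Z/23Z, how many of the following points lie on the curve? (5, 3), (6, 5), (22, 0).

1

(5, 3): 3² ≡ 9, rhs ≡ 4 → off.
(6, 5): 5² ≡ 2, rhs ≡ 21 → off.
(22, 0): 0² ≡ 0, rhs ≡ 0 → on.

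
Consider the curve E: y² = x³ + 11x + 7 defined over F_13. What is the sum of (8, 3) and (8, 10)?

O

The two points share x = 8 and their y-coordinates satisfy 3 + 10 ≡ 0 (mod 13), so they are inverses. Their sum is O.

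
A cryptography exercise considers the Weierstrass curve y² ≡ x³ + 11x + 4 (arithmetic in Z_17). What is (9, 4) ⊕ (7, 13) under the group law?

(0, 15)

(9, 4) + (7, 13). λ = (13 - 4)/(7 - 9) ≡ 9/15 mod 17. 15⁻¹ ≡ 8 (mod 17), so λ ≡ 4.
  x = λ² - 9 - 7 = 16 - 16 ≡ 0; y = λ·(9 - 0) - 4 ≡ 15. → (0, 15)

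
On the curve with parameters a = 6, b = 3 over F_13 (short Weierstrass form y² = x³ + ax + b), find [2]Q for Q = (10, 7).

tangent at (10, 7): λ = (3·10² + 6)/(2·7) ≡ 7/1. 1⁻¹ ≡ 1 (mod 13), so λ ≡ 7·1 ≡ 7.
  x = λ² - 10 - 10 = 49 - 20 ≡ 3; y = λ·(10 - 3) - 7 ≡ 3. → (3, 3)

(3, 3)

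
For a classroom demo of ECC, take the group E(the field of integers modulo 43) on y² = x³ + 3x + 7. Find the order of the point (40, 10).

2P: tangent at (40, 10): λ = (3·40² + 3)/(2·10) ≡ 30/20. 20⁻¹ ≡ 28 (mod 43) since 20·28 = 560 ≡ 1, so λ ≡ 30·28 ≡ 23.
  x = λ² - 40 - 40 = 529 - 80 ≡ 19; y = λ·(40 - 19) - 10 ≡ 0. → (19, 0)
3P: (19, 0) + (40, 10). λ = (10 - 0)/(40 - 19) ≡ 10/21 mod 43. 21⁻¹ ≡ 41 (mod 43) since 21·41 = 861 ≡ 1, so λ ≡ 23.
  x = λ² - 19 - 40 = 529 - 59 ≡ 40; y = λ·(19 - 40) - 0 ≡ 33. → (40, 33)
4P: (40, 33) + (40, 10): same x and y₁ ≡ -y₂, so the sum is O.
4P = O, so the order is 4.

4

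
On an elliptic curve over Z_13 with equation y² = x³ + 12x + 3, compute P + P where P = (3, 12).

tangent at (3, 12): λ = (3·3² + 12)/(2·12) ≡ 0/11. 11⁻¹ ≡ 6 (mod 13), so λ ≡ 0·6 ≡ 0.
  x = λ² - 3 - 3 = 0 - 6 ≡ 7; y = λ·(3 - 7) - 12 ≡ 1. → (7, 1)

(7, 1)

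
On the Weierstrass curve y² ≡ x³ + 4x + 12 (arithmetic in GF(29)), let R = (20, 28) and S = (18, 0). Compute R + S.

(20, 28) + (18, 0). λ = (0 - 28)/(18 - 20) ≡ 1/27 mod 29. 27⁻¹ ≡ 14 (mod 29) since 27·14 = 378 ≡ 1, so λ ≡ 14.
  x = λ² - 20 - 18 = 196 - 38 ≡ 13; y = λ·(20 - 13) - 28 ≡ 12. → (13, 12)

(13, 12)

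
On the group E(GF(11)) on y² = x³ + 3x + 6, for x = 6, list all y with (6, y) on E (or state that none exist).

3, 8

x³ + 3x + 6 = 240 ≡ 9 (mod 11).
Square roots of 9 mod 11: 3 and 8 (since 3² = 9 ≡ 9).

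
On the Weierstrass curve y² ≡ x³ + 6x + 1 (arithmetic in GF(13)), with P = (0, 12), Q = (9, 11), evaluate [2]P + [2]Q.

First 2P:
Repeated addition: build up to 2P.
2P: tangent at (0, 12): λ = (3·0² + 6)/(2·12) ≡ 6/11. 11⁻¹ ≡ 6 (mod 13) since 11·6 = 66 ≡ 1, so λ ≡ 6·6 ≡ 10.
  x = λ² - 0 - 0 = 100 - 0 ≡ 9; y = λ·(0 - 9) - 12 ≡ 2. → (9, 2)
2P = (9, 2).
Next 2Q:
Repeated addition: build up to 2Q.
2Q: tangent at (9, 11): λ = (3·9² + 6)/(2·11) ≡ 2/9. 9⁻¹ ≡ 3 (mod 13) since 9·3 = 27 ≡ 1, so λ ≡ 2·3 ≡ 6.
  x = λ² - 9 - 9 = 36 - 18 ≡ 5; y = λ·(9 - 5) - 11 ≡ 0. → (5, 0)
2Q = (5, 0).
Finally 2P + 2Q:
(9, 2) + (5, 0). λ = (0 - 2)/(5 - 9) ≡ 11/9 mod 13. 9⁻¹ ≡ 3 (mod 13) since 9·3 = 27 ≡ 1, so λ ≡ 7.
  x = λ² - 9 - 5 = 49 - 14 ≡ 9; y = λ·(9 - 9) - 2 ≡ 11. → (9, 11)

(9, 11)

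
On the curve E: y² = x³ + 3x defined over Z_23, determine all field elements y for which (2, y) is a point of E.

x³ + 3x + 0 = 14 ≡ 14 (mod 23).
14 is a non-residue mod 23; no y exists.

none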